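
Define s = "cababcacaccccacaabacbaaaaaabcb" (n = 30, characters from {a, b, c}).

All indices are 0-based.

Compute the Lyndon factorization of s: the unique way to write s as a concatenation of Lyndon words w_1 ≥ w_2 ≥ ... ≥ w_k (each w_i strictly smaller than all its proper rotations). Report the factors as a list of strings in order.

emit factor 1: 'c' (i=0, period=1)
emit factor 2: 'ababcacaccccac' (i=1, period=14)
emit factor 3: 'aabacb' (i=15, period=6)
emit factor 4: 'aaaaaabcb' (i=21, period=9)

["c", "ababcacaccccac", "aabacb", "aaaaaabcb"]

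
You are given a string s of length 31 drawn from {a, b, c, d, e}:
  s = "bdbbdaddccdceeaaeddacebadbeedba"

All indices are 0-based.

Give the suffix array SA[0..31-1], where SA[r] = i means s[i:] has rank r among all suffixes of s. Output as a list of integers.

sorted suffixes:
  #0 SA[0]=30  'a'
  #1 SA[1]=14  'aaeddacebadbeedba'
  #2 SA[2]=19  'acebadbeedba'
  #3 SA[3]=23  'adbeedba'
  #4 SA[4]=5  'addccdceeaaeddacebadbeedba'
  #5 SA[5]=15  'aeddacebadbeedba'
  #6 SA[6]=29  'ba'
  #7 SA[7]=22  'badbeedba'
  #8 SA[8]=2  'bbdaddccdceeaaeddacebadbeedba'
  #9 SA[9]=3  'bdaddccdceeaaeddacebadbeedba'
  #10 SA[10]=0  'bdbbdaddccdceeaaeddacebadbeedba'
  #11 SA[11]=25  'beedba'
  #12 SA[12]=8  'ccdceeaaeddacebadbeedba'
  #13 SA[13]=9  'cdceeaaeddacebadbeedba'
  #14 SA[14]=20  'cebadbeedba'
  #15 SA[15]=11  'ceeaaeddacebadbeedba'
  #16 SA[16]=18  'dacebadbeedba'
  #17 SA[17]=4  'daddccdceeaaeddacebadbeedba'
  #18 SA[18]=28  'dba'
  #19 SA[19]=1  'dbbdaddccdceeaaeddacebadbeedba'
  #20 SA[20]=24  'dbeedba'
  #21 SA[21]=7  'dccdceeaaeddacebadbeedba'
  #22 SA[22]=10  'dceeaaeddacebadbeedba'
  #23 SA[23]=17  'ddacebadbeedba'
  #24 SA[24]=6  'ddccdceeaaeddacebadbeedba'
  #25 SA[25]=13  'eaaeddacebadbeedba'
  #26 SA[26]=21  'ebadbeedba'
  #27 SA[27]=27  'edba'
  #28 SA[28]=16  'eddacebadbeedba'
  #29 SA[29]=12  'eeaaeddacebadbeedba'
  #30 SA[30]=26  'eedba'

[30, 14, 19, 23, 5, 15, 29, 22, 2, 3, 0, 25, 8, 9, 20, 11, 18, 4, 28, 1, 24, 7, 10, 17, 6, 13, 21, 27, 16, 12, 26]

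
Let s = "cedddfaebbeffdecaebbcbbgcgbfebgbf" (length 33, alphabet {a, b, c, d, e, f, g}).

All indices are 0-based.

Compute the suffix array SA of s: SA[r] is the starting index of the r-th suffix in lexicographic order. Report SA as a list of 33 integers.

sorted suffixes:
  #0 SA[0]=16  'aebbcbbgcgbfebgbf'
  #1 SA[1]=6  'aebbeffdecaebbcbbgcgbfebgbf'
  #2 SA[2]=18  'bbcbbgcgbfebgbf'
  #3 SA[3]=8  'bbeffdecaebbcbbgcgbfebgbf'
  #4 SA[4]=21  'bbgcgbfebgbf'
  #5 SA[5]=19  'bcbbgcgbfebgbf'
  #6 SA[6]=9  'beffdecaebbcbbgcgbfebgbf'
  #7 SA[7]=31  'bf'
  #8 SA[8]=26  'bfebgbf'
  #9 SA[9]=29  'bgbf'
  #10 SA[10]=22  'bgcgbfebgbf'
  #11 SA[11]=15  'caebbcbbgcgbfebgbf'
  #12 SA[12]=20  'cbbgcgbfebgbf'
  #13 SA[13]=0  'cedddfaebbeffdecaebbcbbgcgbfebgbf'
  #14 SA[14]=24  'cgbfebgbf'
  #15 SA[15]=2  'dddfaebbeffdecaebbcbbgcgbfebgbf'
  #16 SA[16]=3  'ddfaebbeffdecaebbcbbgcgbfebgbf'
  #17 SA[17]=13  'decaebbcbbgcgbfebgbf'
  #18 SA[18]=4  'dfaebbeffdecaebbcbbgcgbfebgbf'
  #19 SA[19]=17  'ebbcbbgcgbfebgbf'
  #20 SA[20]=7  'ebbeffdecaebbcbbgcgbfebgbf'
  #21 SA[21]=28  'ebgbf'
  #22 SA[22]=14  'ecaebbcbbgcgbfebgbf'
  #23 SA[23]=1  'edddfaebbeffdecaebbcbbgcgbfebgbf'
  #24 SA[24]=10  'effdecaebbcbbgcgbfebgbf'
  #25 SA[25]=32  'f'
  #26 SA[26]=5  'faebbeffdecaebbcbbgcgbfebgbf'
  #27 SA[27]=12  'fdecaebbcbbgcgbfebgbf'
  #28 SA[28]=27  'febgbf'
  #29 SA[29]=11  'ffdecaebbcbbgcgbfebgbf'
  #30 SA[30]=30  'gbf'
  #31 SA[31]=25  'gbfebgbf'
  #32 SA[32]=23  'gcgbfebgbf'

[16, 6, 18, 8, 21, 19, 9, 31, 26, 29, 22, 15, 20, 0, 24, 2, 3, 13, 4, 17, 7, 28, 14, 1, 10, 32, 5, 12, 27, 11, 30, 25, 23]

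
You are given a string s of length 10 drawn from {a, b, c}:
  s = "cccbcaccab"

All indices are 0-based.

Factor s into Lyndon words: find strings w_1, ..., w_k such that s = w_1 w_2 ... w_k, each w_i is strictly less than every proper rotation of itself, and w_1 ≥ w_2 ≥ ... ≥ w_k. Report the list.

emit factor 1: 'c' (i=0, period=1)
emit factor 2: 'c' (i=1, period=1)
emit factor 3: 'c' (i=2, period=1)
emit factor 4: 'bc' (i=3, period=2)
emit factor 5: 'acc' (i=5, period=3)
emit factor 6: 'ab' (i=8, period=2)

["c", "c", "c", "bc", "acc", "ab"]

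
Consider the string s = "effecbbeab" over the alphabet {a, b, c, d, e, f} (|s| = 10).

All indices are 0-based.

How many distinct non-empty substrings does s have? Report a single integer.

sorted suffixes:
  #0 SA[0]=8  'ab'
  #1 SA[1]=9  'b'
  #2 SA[2]=5  'bbeab'
  #3 SA[3]=6  'beab'
  #4 SA[4]=4  'cbbeab'
  #5 SA[5]=7  'eab'
  #6 SA[6]=3  'ecbbeab'
  #7 SA[7]=0  'effecbbeab'
  #8 SA[8]=2  'fecbbeab'
  #9 SA[9]=1  'ffecbbeab'

SA = [8, 9, 5, 6, 4, 7, 3, 0, 2, 1]
[i] adj suffixes → lcp
  [1] 8/9 → 0 ('')
  [2] 9/5 → 1 ('b')
  [3] 5/6 → 1 ('b')
  [4] 6/4 → 0 ('')
  [5] 4/7 → 0 ('')
  [6] 7/3 → 1 ('e')
  [7] 3/0 → 1 ('e')
  [8] 0/2 → 0 ('')
  [9] 2/1 → 1 ('f')

n(n+1)/2 = 10·11/2 = 55
Σ LCP = 0 + 0 + 1 + 1 + 0 + 0 + 1 + 1 + 0 + 1 = 5
distinct = 55 − 5 = 50

50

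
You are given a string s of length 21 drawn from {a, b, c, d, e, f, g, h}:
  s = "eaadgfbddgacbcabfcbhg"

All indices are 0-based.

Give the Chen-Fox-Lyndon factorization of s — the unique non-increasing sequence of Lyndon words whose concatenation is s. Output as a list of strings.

emit factor 1: 'e' (i=0, period=1)
emit factor 2: 'aadgfbddgacbcabfcbhg' (i=1, period=20)

["e", "aadgfbddgacbcabfcbhg"]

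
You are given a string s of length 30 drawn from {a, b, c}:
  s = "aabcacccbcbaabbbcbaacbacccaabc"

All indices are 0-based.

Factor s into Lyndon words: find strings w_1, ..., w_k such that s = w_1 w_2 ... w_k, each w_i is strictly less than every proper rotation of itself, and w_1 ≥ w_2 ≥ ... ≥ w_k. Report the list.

emit factor 1: 'aabcacccbcb' (i=0, period=11)
emit factor 2: 'aabbbcbaacbacccaabc' (i=11, period=19)

["aabcacccbcb", "aabbbcbaacbacccaabc"]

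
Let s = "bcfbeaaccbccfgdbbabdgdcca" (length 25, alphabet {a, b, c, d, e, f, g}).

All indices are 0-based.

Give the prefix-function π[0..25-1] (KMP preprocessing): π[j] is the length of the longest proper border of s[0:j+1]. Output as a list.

π[0] = 0
j=1 s[j]='c': π[1]=0 (border '')
j=2 s[j]='f': π[2]=0 (border '')
j=3 s[j]='b': π[3]=1 (border 'b')
j=4 s[j]='e': k: 1→0; π[4]=0 (border '')
j=5 s[j]='a': π[5]=0 (border '')
j=6 s[j]='a': π[6]=0 (border '')
j=7 s[j]='c': π[7]=0 (border '')
j=8 s[j]='c': π[8]=0 (border '')
j=9 s[j]='b': π[9]=1 (border 'b')
j=10 s[j]='c': π[10]=2 (border 'bc')
j=11 s[j]='c': k: 2→0; π[11]=0 (border '')
j=12 s[j]='f': π[12]=0 (border '')
j=13 s[j]='g': π[13]=0 (border '')
j=14 s[j]='d': π[14]=0 (border '')
j=15 s[j]='b': π[15]=1 (border 'b')
j=16 s[j]='b': k: 1→0; π[16]=1 (border 'b')
j=17 s[j]='a': k: 1→0; π[17]=0 (border '')
j=18 s[j]='b': π[18]=1 (border 'b')
j=19 s[j]='d': k: 1→0; π[19]=0 (border '')
j=20 s[j]='g': π[20]=0 (border '')
j=21 s[j]='d': π[21]=0 (border '')
j=22 s[j]='c': π[22]=0 (border '')
j=23 s[j]='c': π[23]=0 (border '')
j=24 s[j]='a': π[24]=0 (border '')

[0, 0, 0, 1, 0, 0, 0, 0, 0, 1, 2, 0, 0, 0, 0, 1, 1, 0, 1, 0, 0, 0, 0, 0, 0]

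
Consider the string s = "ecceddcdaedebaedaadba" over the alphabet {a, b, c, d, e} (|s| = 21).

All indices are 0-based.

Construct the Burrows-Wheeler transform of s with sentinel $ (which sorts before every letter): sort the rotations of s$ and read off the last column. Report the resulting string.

abdabddeedcecadeed$aca

rank  rotation                last
    0  $ecceddcdaedebaedaadba  a
    1  a$ecceddcdaedebaedaadb  b
    2  aadba$ecceddcdaedebaed  d
    3  adba$ecceddcdaedebaeda  a
    4  aedaadba$ecceddcdaedeb  b
    5  aedebaedaadba$ecceddcd  d
    6  ba$ecceddcdaedebaedaad  d
    7  baedaadba$ecceddcdaede  e
    8  cceddcdaedebaedaadba$e  e
    9  cdaedebaedaadba$eccedd  d
   10  ceddcdaedebaedaadba$ec  c
   11  daadba$ecceddcdaedebae  e
   12  daedebaedaadba$ecceddc  c
   13  dba$ecceddcdaedebaedaa  a
   14  dcdaedebaedaadba$ecced  d
   15  ddcdaedebaedaadba$ecce  e
   16  debaedaadba$ecceddcdae  e
   17  ebaedaadba$ecceddcdaed  d
   18  ecceddcdaedebaedaadba$  $
   19  edaadba$ecceddcdaedeba  a
   20  eddcdaedebaedaadba$ecc  c
   21  edebaedaadba$ecceddcda  a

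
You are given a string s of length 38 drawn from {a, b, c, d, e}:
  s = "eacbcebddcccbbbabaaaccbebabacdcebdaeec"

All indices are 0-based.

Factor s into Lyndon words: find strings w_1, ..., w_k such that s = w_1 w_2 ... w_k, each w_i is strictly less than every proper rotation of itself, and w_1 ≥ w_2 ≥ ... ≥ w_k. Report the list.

["e", "acbcebddcccbbb", "ab", "aaaccbebabacdcebdaeec"]

emit factor 1: 'e' (i=0, period=1)
emit factor 2: 'acbcebddcccbbb' (i=1, period=14)
emit factor 3: 'ab' (i=15, period=2)
emit factor 4: 'aaaccbebabacdcebdaeec' (i=17, period=21)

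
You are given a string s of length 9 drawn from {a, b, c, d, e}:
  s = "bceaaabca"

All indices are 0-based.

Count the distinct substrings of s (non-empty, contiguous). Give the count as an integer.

rank→(start, suffix):
  0 → (8, 'a')
  1 → (3, 'aaabca')
  2 → (4, 'aabca')
  3 → (5, 'abca')
  4 → (6, 'bca')
  5 → (0, 'bceaaabca')
  6 → (7, 'ca')
  7 → (1, 'ceaaabca')
  8 → (2, 'eaaabca')

SA = [8, 3, 4, 5, 6, 0, 7, 1, 2]
i: (SA[i-1],SA[i]) lcp shared
  1: (8,3) 1 'a'
  2: (3,4) 2 'aa'
  3: (4,5) 1 'a'
  4: (5,6) 0 ''
  5: (6,0) 2 'bc'
  6: (0,7) 0 ''
  7: (7,1) 1 'c'
  8: (1,2) 0 ''

n(n+1)/2 = 9·10/2 = 45
Σ LCP = 0 + 1 + 2 + 1 + 0 + 2 + 0 + 1 + 0 = 7
distinct = 45 − 7 = 38

38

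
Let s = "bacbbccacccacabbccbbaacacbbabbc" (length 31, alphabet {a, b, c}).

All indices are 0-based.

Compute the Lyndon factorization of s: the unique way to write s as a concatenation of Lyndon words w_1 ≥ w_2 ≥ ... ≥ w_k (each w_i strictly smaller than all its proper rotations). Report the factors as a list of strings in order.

emit factor 1: 'b' (i=0, period=1)
emit factor 2: 'acbbccaccc' (i=1, period=10)
emit factor 3: 'ac' (i=11, period=2)
emit factor 4: 'abbccbb' (i=13, period=7)
emit factor 5: 'aacacbbabbc' (i=20, period=11)

["b", "acbbccaccc", "ac", "abbccbb", "aacacbbabbc"]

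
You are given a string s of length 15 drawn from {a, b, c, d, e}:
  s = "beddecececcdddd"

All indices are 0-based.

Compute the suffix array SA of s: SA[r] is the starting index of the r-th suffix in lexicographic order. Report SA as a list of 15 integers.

[0, 9, 10, 7, 5, 14, 13, 12, 11, 2, 3, 8, 6, 4, 1]

sorted suffixes:
  #0 SA[0]=0  'beddecececcdddd'
  #1 SA[1]=9  'ccdddd'
  #2 SA[2]=10  'cdddd'
  #3 SA[3]=7  'ceccdddd'
  #4 SA[4]=5  'cececcdddd'
  #5 SA[5]=14  'd'
  #6 SA[6]=13  'dd'
  #7 SA[7]=12  'ddd'
  #8 SA[8]=11  'dddd'
  #9 SA[9]=2  'ddecececcdddd'
  #10 SA[10]=3  'decececcdddd'
  #11 SA[11]=8  'eccdddd'
  #12 SA[12]=6  'ececcdddd'
  #13 SA[13]=4  'ecececcdddd'
  #14 SA[14]=1  'eddecececcdddd'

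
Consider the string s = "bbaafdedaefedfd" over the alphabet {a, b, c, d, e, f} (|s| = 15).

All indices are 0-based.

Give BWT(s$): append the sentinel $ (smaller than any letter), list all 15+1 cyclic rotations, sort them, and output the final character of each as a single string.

dbdab$fefedfadae

rank  rotation          last
    0  $bbaafdedaefedfd  d
    1  aafdedaefedfd$bb  b
    2  aefedfd$bbaafded  d
    3  afdedaefedfd$bba  a
    4  baafdedaefedfd$b  b
    5  bbaafdedaefedfd$  $
    6  d$bbaafdedaefedf  f
    7  daefedfd$bbaafde  e
    8  dedaefedfd$bbaaf  f
    9  dfd$bbaafdedaefe  e
   10  edaefedfd$bbaafd  d
   11  edfd$bbaafdedaef  f
   12  efedfd$bbaafdeda  a
   13  fd$bbaafdedaefed  d
   14  fdedaefedfd$bbaa  a
   15  fedfd$bbaafdedae  e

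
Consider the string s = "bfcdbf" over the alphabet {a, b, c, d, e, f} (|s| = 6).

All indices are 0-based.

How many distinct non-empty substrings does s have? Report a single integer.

sorted suffixes:
  #0 SA[0]=4  'bf'
  #1 SA[1]=0  'bfcdbf'
  #2 SA[2]=2  'cdbf'
  #3 SA[3]=3  'dbf'
  #4 SA[4]=5  'f'
  #5 SA[5]=1  'fcdbf'

SA = [4, 0, 2, 3, 5, 1]
[i] adj suffixes → lcp
  [1] 4/0 → 2 ('bf')
  [2] 0/2 → 0 ('')
  [3] 2/3 → 0 ('')
  [4] 3/5 → 0 ('')
  [5] 5/1 → 1 ('f')

n(n+1)/2 = 6·7/2 = 21
Σ LCP = 0 + 2 + 0 + 0 + 0 + 1 = 3
distinct = 21 − 3 = 18

18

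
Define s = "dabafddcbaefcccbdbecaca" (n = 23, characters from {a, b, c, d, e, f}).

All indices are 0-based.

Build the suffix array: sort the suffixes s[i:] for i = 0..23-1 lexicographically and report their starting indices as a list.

[22, 1, 20, 9, 3, 8, 2, 15, 17, 21, 19, 7, 14, 13, 12, 0, 16, 6, 5, 18, 10, 11, 4]

sorted suffixes:
  #0 SA[0]=22  'a'
  #1 SA[1]=1  'abafddcbaefcccbdbecaca'
  #2 SA[2]=20  'aca'
  #3 SA[3]=9  'aefcccbdbecaca'
  #4 SA[4]=3  'afddcbaefcccbdbecaca'
  #5 SA[5]=8  'baefcccbdbecaca'
  #6 SA[6]=2  'bafddcbaefcccbdbecaca'
  #7 SA[7]=15  'bdbecaca'
  #8 SA[8]=17  'becaca'
  #9 SA[9]=21  'ca'
  #10 SA[10]=19  'caca'
  #11 SA[11]=7  'cbaefcccbdbecaca'
  #12 SA[12]=14  'cbdbecaca'
  #13 SA[13]=13  'ccbdbecaca'
  #14 SA[14]=12  'cccbdbecaca'
  #15 SA[15]=0  'dabafddcbaefcccbdbecaca'
  #16 SA[16]=16  'dbecaca'
  #17 SA[17]=6  'dcbaefcccbdbecaca'
  #18 SA[18]=5  'ddcbaefcccbdbecaca'
  #19 SA[19]=18  'ecaca'
  #20 SA[20]=10  'efcccbdbecaca'
  #21 SA[21]=11  'fcccbdbecaca'
  #22 SA[22]=4  'fddcbaefcccbdbecaca'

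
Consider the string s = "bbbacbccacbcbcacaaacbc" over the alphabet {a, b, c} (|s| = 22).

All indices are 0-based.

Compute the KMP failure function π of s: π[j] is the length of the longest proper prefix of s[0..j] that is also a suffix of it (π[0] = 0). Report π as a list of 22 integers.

[0, 1, 2, 0, 0, 1, 0, 0, 0, 0, 1, 0, 1, 0, 0, 0, 0, 0, 0, 0, 1, 0]

π[0] = 0
j=1 s[j]='b': π[1]=1 (border 'b')
j=2 s[j]='b': π[2]=2 (border 'bb')
j=3 s[j]='a': k: 2→1→0; π[3]=0 (border '')
j=4 s[j]='c': π[4]=0 (border '')
j=5 s[j]='b': π[5]=1 (border 'b')
j=6 s[j]='c': k: 1→0; π[6]=0 (border '')
j=7 s[j]='c': π[7]=0 (border '')
j=8 s[j]='a': π[8]=0 (border '')
j=9 s[j]='c': π[9]=0 (border '')
j=10 s[j]='b': π[10]=1 (border 'b')
j=11 s[j]='c': k: 1→0; π[11]=0 (border '')
j=12 s[j]='b': π[12]=1 (border 'b')
j=13 s[j]='c': k: 1→0; π[13]=0 (border '')
j=14 s[j]='a': π[14]=0 (border '')
j=15 s[j]='c': π[15]=0 (border '')
j=16 s[j]='a': π[16]=0 (border '')
j=17 s[j]='a': π[17]=0 (border '')
j=18 s[j]='a': π[18]=0 (border '')
j=19 s[j]='c': π[19]=0 (border '')
j=20 s[j]='b': π[20]=1 (border 'b')
j=21 s[j]='c': k: 1→0; π[21]=0 (border '')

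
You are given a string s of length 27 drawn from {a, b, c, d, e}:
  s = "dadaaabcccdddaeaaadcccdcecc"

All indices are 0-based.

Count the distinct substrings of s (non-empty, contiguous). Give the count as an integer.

339

sorted suffixes:
  #0 SA[0]=3  'aaabcccdddaeaaadcccdcecc'
  #1 SA[1]=15  'aaadcccdcecc'
  #2 SA[2]=4  'aabcccdddaeaaadcccdcecc'
  #3 SA[3]=16  'aadcccdcecc'
  #4 SA[4]=5  'abcccdddaeaaadcccdcecc'
  #5 SA[5]=1  'adaaabcccdddaeaaadcccdcecc'
  #6 SA[6]=17  'adcccdcecc'
  #7 SA[7]=13  'aeaaadcccdcecc'
  #8 SA[8]=6  'bcccdddaeaaadcccdcecc'
  #9 SA[9]=26  'c'
  #10 SA[10]=25  'cc'
  #11 SA[11]=19  'cccdcecc'
  #12 SA[12]=7  'cccdddaeaaadcccdcecc'
  #13 SA[13]=20  'ccdcecc'
  #14 SA[14]=8  'ccdddaeaaadcccdcecc'
  #15 SA[15]=21  'cdcecc'
  #16 SA[16]=9  'cdddaeaaadcccdcecc'
  #17 SA[17]=23  'cecc'
  #18 SA[18]=2  'daaabcccdddaeaaadcccdcecc'
  #19 SA[19]=0  'dadaaabcccdddaeaaadcccdcecc'
  #20 SA[20]=12  'daeaaadcccdcecc'
  #21 SA[21]=18  'dcccdcecc'
  #22 SA[22]=22  'dcecc'
  #23 SA[23]=11  'ddaeaaadcccdcecc'
  #24 SA[24]=10  'dddaeaaadcccdcecc'
  #25 SA[25]=14  'eaaadcccdcecc'
  #26 SA[26]=24  'ecc'

SA = [3, 15, 4, 16, 5, 1, 17, 13, 6, 26, 25, 19, 7, 20, 8, 21, 9, 23, 2, 0, 12, 18, 22, 11, 10, 14, 24]
i: (SA[i-1],SA[i]) lcp shared
  1: (3,15) 3 'aaa'
  2: (15,4) 2 'aa'
  3: (4,16) 2 'aa'
  4: (16,5) 1 'a'
  5: (5,1) 1 'a'
  6: (1,17) 2 'ad'
  7: (17,13) 1 'a'
  8: (13,6) 0 ''
  9: (6,26) 0 ''
  10: (26,25) 1 'c'
  11: (25,19) 2 'cc'
  12: (19,7) 4 'cccd'
  13: (7,20) 2 'cc'
  14: (20,8) 3 'ccd'
  15: (8,21) 1 'c'
  16: (21,9) 2 'cd'
  17: (9,23) 1 'c'
  18: (23,2) 0 ''
  19: (2,0) 2 'da'
  20: (0,12) 2 'da'
  21: (12,18) 1 'd'
  22: (18,22) 2 'dc'
  23: (22,11) 1 'd'
  24: (11,10) 2 'dd'
  25: (10,14) 0 ''
  26: (14,24) 1 'e'

n(n+1)/2 = 27·28/2 = 378
Σ LCP = 0 + 3 + 2 + 2 + 1 + 1 + 2 + 1 + 0 + 0 + 1 + 2 + 4 + 2 + 3 + 1 + 2 + 1 + 0 + 2 + 2 + 1 + 2 + 1 + 2 + 0 + 1 = 39
distinct = 378 − 39 = 339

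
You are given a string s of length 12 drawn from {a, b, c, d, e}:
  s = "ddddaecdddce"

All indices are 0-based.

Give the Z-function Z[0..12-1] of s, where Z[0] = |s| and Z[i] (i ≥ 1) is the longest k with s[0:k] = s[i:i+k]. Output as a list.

Z[0]=12
i=1: fresh scan; Z[1]=3 extend→box=[1,4)
i=2: min(r-i=2, Z[1]=3)=2; Z[2]=2
i=3: min(r-i=1, Z[2]=2)=1; Z[3]=1
i=4: fresh scan; Z[4]=0
i=5: fresh scan; Z[5]=0
i=6: fresh scan; Z[6]=0
i=7: fresh scan; Z[7]=3 extend→box=[7,10)
i=8: min(r-i=2, Z[1]=3)=2; Z[8]=2
i=9: min(r-i=1, Z[2]=2)=1; Z[9]=1
i=10: fresh scan; Z[10]=0
i=11: fresh scan; Z[11]=0

[12, 3, 2, 1, 0, 0, 0, 3, 2, 1, 0, 0]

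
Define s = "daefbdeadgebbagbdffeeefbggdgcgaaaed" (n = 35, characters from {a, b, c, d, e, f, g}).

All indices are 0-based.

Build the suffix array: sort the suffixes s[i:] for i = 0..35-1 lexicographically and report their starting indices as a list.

rank→(start, suffix):
  0 → (30, 'aaaed')
  1 → (31, 'aaed')
  2 → (7, 'adgebbagbdffeeefbggdgcgaaaed')
  3 → (32, 'aed')
  4 → (1, 'aefbdeadgebbagbdffeeefbggdgcgaaaed')
  5 → (13, 'agbdffeeefbggdgcgaaaed')
  6 → (12, 'bagbdffeeefbggdgcgaaaed')
  7 → (11, 'bbagbdffeeefbggdgcgaaaed')
  8 → (4, 'bdeadgebbagbdffeeefbggdgcgaaaed')
  9 → (15, 'bdffeeefbggdgcgaaaed')
  10 → (23, 'bggdgcgaaaed')
  11 → (28, 'cgaaaed')
  12 → (34, 'd')
  13 → (0, 'daefbdeadgebbagbdffeeefbggdgcgaaaed')
  14 → (5, 'deadgebbagbdffeeefbggdgcgaaaed')
  15 → (16, 'dffeeefbggdgcgaaaed')
  16 → (26, 'dgcgaaaed')
  17 → (8, 'dgebbagbdffeeefbggdgcgaaaed')
  18 → (6, 'eadgebbagbdffeeefbggdgcgaaaed')
  19 → (10, 'ebbagbdffeeefbggdgcgaaaed')
  20 → (33, 'ed')
  21 → (19, 'eeefbggdgcgaaaed')
  22 → (20, 'eefbggdgcgaaaed')
  23 → (2, 'efbdeadgebbagbdffeeefbggdgcgaaaed')
  24 → (21, 'efbggdgcgaaaed')
  25 → (3, 'fbdeadgebbagbdffeeefbggdgcgaaaed')
  26 → (22, 'fbggdgcgaaaed')
  27 → (18, 'feeefbggdgcgaaaed')
  28 → (17, 'ffeeefbggdgcgaaaed')
  29 → (29, 'gaaaed')
  30 → (14, 'gbdffeeefbggdgcgaaaed')
  31 → (27, 'gcgaaaed')
  32 → (25, 'gdgcgaaaed')
  33 → (9, 'gebbagbdffeeefbggdgcgaaaed')
  34 → (24, 'ggdgcgaaaed')

[30, 31, 7, 32, 1, 13, 12, 11, 4, 15, 23, 28, 34, 0, 5, 16, 26, 8, 6, 10, 33, 19, 20, 2, 21, 3, 22, 18, 17, 29, 14, 27, 25, 9, 24]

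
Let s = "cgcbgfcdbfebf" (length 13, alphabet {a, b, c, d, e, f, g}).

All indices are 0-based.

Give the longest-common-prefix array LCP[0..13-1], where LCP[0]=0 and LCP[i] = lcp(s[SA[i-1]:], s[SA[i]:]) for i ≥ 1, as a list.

[0, 2, 1, 0, 1, 1, 0, 0, 0, 1, 1, 0, 1]

sorted suffixes:
  #0 SA[0]=11  'bf'
  #1 SA[1]=8  'bfebf'
  #2 SA[2]=3  'bgfcdbfebf'
  #3 SA[3]=2  'cbgfcdbfebf'
  #4 SA[4]=6  'cdbfebf'
  #5 SA[5]=0  'cgcbgfcdbfebf'
  #6 SA[6]=7  'dbfebf'
  #7 SA[7]=10  'ebf'
  #8 SA[8]=12  'f'
  #9 SA[9]=5  'fcdbfebf'
  #10 SA[10]=9  'febf'
  #11 SA[11]=1  'gcbgfcdbfebf'
  #12 SA[12]=4  'gfcdbfebf'

SA = [11, 8, 3, 2, 6, 0, 7, 10, 12, 5, 9, 1, 4]
i: (SA[i-1],SA[i]) lcp shared
  1: (11,8) 2 'bf'
  2: (8,3) 1 'b'
  3: (3,2) 0 ''
  4: (2,6) 1 'c'
  5: (6,0) 1 'c'
  6: (0,7) 0 ''
  7: (7,10) 0 ''
  8: (10,12) 0 ''
  9: (12,5) 1 'f'
  10: (5,9) 1 'f'
  11: (9,1) 0 ''
  12: (1,4) 1 'g'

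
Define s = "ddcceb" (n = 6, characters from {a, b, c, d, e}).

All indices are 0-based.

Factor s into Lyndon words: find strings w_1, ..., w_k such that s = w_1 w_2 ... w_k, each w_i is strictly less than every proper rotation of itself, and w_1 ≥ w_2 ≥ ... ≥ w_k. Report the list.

emit factor 1: 'd' (i=0, period=1)
emit factor 2: 'd' (i=1, period=1)
emit factor 3: 'cce' (i=2, period=3)
emit factor 4: 'b' (i=5, period=1)

["d", "d", "cce", "b"]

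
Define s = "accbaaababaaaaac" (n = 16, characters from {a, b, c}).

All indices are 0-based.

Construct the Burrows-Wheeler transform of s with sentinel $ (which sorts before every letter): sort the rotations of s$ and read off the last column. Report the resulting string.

cbabaaabaa$acaaca

rank  rotation           last
    0  $accbaaababaaaaac  c
    1  aaaaac$accbaaabab  b
    2  aaaac$accbaaababa  a
    3  aaababaaaaac$accb  b
    4  aaac$accbaaababaa  a
    5  aababaaaaac$accba  a
    6  aac$accbaaababaaa  a
    7  abaaaaac$accbaaab  b
    8  ababaaaaac$accbaa  a
    9  ac$accbaaababaaaa  a
   10  accbaaababaaaaac$  $
   11  baaaaac$accbaaaba  a
   12  baaababaaaaac$acc  c
   13  babaaaaac$accbaaa  a
   14  c$accbaaababaaaaa  a
   15  cbaaababaaaaac$ac  c
   16  ccbaaababaaaaac$a  a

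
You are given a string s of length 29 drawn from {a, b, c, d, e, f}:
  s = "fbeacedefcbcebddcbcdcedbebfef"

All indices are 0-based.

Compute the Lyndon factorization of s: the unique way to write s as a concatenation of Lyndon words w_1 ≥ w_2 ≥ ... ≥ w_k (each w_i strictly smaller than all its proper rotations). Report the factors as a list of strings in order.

emit factor 1: 'f' (i=0, period=1)
emit factor 2: 'be' (i=1, period=2)
emit factor 3: 'acedefcbcebddcbcdcedbebfef' (i=3, period=26)

["f", "be", "acedefcbcebddcbcdcedbebfef"]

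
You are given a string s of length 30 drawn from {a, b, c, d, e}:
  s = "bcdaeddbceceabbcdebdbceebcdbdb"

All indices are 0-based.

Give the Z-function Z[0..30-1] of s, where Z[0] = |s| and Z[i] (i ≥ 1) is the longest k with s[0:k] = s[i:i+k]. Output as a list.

[30, 0, 0, 0, 0, 0, 0, 2, 0, 0, 0, 0, 0, 1, 3, 0, 0, 0, 1, 0, 2, 0, 0, 0, 3, 0, 0, 1, 0, 1]

Z[0]=30
i=1: fresh scan; Z[1]=0
i=2: fresh scan; Z[2]=0
i=3: fresh scan; Z[3]=0
i=4: fresh scan; Z[4]=0
i=5: fresh scan; Z[5]=0
i=6: fresh scan; Z[6]=0
i=7: fresh scan; Z[7]=2 scan→box=[7,9)
i=8: min(r-i=1, Z[1]=0)=0; Z[8]=0
i=9: fresh scan; Z[9]=0
i=10: fresh scan; Z[10]=0
i=11: fresh scan; Z[11]=0
i=12: fresh scan; Z[12]=0
i=13: fresh scan; Z[13]=1 scan→box=[13,14)
i=14: fresh scan; Z[14]=3 scan→box=[14,17)
i=15: min(r-i=2, Z[1]=0)=0; Z[15]=0
i=16: min(r-i=1, Z[2]=0)=0; Z[16]=0
i=17: fresh scan; Z[17]=0
i=18: fresh scan; Z[18]=1 scan→box=[18,19)
i=19: fresh scan; Z[19]=0
i=20: fresh scan; Z[20]=2 scan→box=[20,22)
i=21: min(r-i=1, Z[1]=0)=0; Z[21]=0
i=22: fresh scan; Z[22]=0
i=23: fresh scan; Z[23]=0
i=24: fresh scan; Z[24]=3 scan→box=[24,27)
i=25: min(r-i=2, Z[1]=0)=0; Z[25]=0
i=26: min(r-i=1, Z[2]=0)=0; Z[26]=0
i=27: fresh scan; Z[27]=1 scan→box=[27,28)
i=28: fresh scan; Z[28]=0
i=29: fresh scan; Z[29]=1 scan→box=[29,30)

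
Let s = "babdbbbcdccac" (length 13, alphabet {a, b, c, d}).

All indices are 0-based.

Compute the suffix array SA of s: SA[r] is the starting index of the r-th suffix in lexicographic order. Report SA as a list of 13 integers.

[1, 11, 0, 4, 5, 6, 2, 12, 10, 9, 7, 3, 8]

sorted suffixes:
  #0 SA[0]=1  'abdbbbcdccac'
  #1 SA[1]=11  'ac'
  #2 SA[2]=0  'babdbbbcdccac'
  #3 SA[3]=4  'bbbcdccac'
  #4 SA[4]=5  'bbcdccac'
  #5 SA[5]=6  'bcdccac'
  #6 SA[6]=2  'bdbbbcdccac'
  #7 SA[7]=12  'c'
  #8 SA[8]=10  'cac'
  #9 SA[9]=9  'ccac'
  #10 SA[10]=7  'cdccac'
  #11 SA[11]=3  'dbbbcdccac'
  #12 SA[12]=8  'dccac'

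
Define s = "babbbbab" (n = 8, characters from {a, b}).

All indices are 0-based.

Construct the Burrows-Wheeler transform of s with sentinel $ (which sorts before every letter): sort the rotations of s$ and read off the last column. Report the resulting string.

rank  rotation   last
    0  $babbbbab  b
    1  ab$babbbb  b
    2  abbbbab$b  b
    3  b$babbbba  a
    4  bab$babbb  b
    5  babbbbab$  $
    6  bbab$babb  b
    7  bbbab$bab  b
    8  bbbbab$ba  a

bbbab$bba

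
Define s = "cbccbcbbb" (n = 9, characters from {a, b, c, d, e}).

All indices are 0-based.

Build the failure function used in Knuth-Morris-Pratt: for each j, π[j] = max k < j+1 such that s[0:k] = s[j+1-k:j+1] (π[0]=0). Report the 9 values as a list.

[0, 0, 1, 1, 2, 3, 2, 0, 0]

π[0] = 0
j=1 s[j]='b': π[1]=0 (border '')
j=2 s[j]='c': π[2]=1 (border 'c')
j=3 s[j]='c': k: 1→0; π[3]=1 (border 'c')
j=4 s[j]='b': π[4]=2 (border 'cb')
j=5 s[j]='c': π[5]=3 (border 'cbc')
j=6 s[j]='b': k: 3→1; π[6]=2 (border 'cb')
j=7 s[j]='b': k: 2→0; π[7]=0 (border '')
j=8 s[j]='b': π[8]=0 (border '')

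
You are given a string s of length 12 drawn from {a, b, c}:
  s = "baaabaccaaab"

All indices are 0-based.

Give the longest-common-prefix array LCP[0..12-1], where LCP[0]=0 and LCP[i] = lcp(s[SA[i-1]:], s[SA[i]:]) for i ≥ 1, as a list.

[0, 4, 2, 3, 1, 2, 1, 0, 1, 2, 0, 1]

rank | idx | suffix
   0 |   8 | aaab
   1 |   1 | aaabaccaaab
   2 |   9 | aab
   3 |   2 | aabaccaaab
   4 |  10 | ab
   5 |   3 | abaccaaab
   6 |   5 | accaaab
   7 |  11 | b
   8 |   0 | baaabaccaaab
   9 |   4 | baccaaab
  10 |   7 | caaab
  11 |   6 | ccaaab

SA = [8, 1, 9, 2, 10, 3, 5, 11, 0, 4, 7, 6]
rank  pair      lcp
   1  s[8:],s[1:]  4  'aaab'
   2  s[1:],s[9:]  2  'aa'
   3  s[9:],s[2:]  3  'aab'
   4  s[2:],s[10:]  1  'a'
   5  s[10:],s[3:]  2  'ab'
   6  s[3:],s[5:]  1  'a'
   7  s[5:],s[11:]  0  ''
   8  s[11:],s[0:]  1  'b'
   9  s[0:],s[4:]  2  'ba'
  10  s[4:],s[7:]  0  ''
  11  s[7:],s[6:]  1  'c'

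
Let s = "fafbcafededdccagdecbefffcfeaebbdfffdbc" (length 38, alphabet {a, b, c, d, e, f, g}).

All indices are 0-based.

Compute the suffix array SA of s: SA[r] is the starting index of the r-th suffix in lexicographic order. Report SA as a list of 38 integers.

[27, 1, 5, 14, 29, 36, 3, 30, 19, 37, 4, 13, 18, 12, 24, 35, 11, 10, 16, 8, 31, 26, 28, 17, 9, 7, 20, 0, 2, 23, 34, 25, 6, 22, 33, 21, 32, 15]

rank→(start, suffix):
  0 → (27, 'aebbdfffdbc')
  1 → (1, 'afbcafededdccagdecbefffcfeaebbdfffdbc')
  2 → (5, 'afededdccagdecbefffcfeaebbdfffdbc')
  3 → (14, 'agdecbefffcfeaebbdfffdbc')
  4 → (29, 'bbdfffdbc')
  5 → (36, 'bc')
  6 → (3, 'bcafededdccagdecbefffcfeaebbdfffdbc')
  7 → (30, 'bdfffdbc')
  8 → (19, 'befffcfeaebbdfffdbc')
  9 → (37, 'c')
  10 → (4, 'cafededdccagdecbefffcfeaebbdfffdbc')
  11 → (13, 'cagdecbefffcfeaebbdfffdbc')
  12 → (18, 'cbefffcfeaebbdfffdbc')
  13 → (12, 'ccagdecbefffcfeaebbdfffdbc')
  14 → (24, 'cfeaebbdfffdbc')
  15 → (35, 'dbc')
  16 → (11, 'dccagdecbefffcfeaebbdfffdbc')
  17 → (10, 'ddccagdecbefffcfeaebbdfffdbc')
  18 → (16, 'decbefffcfeaebbdfffdbc')
  19 → (8, 'deddccagdecbefffcfeaebbdfffdbc')
  20 → (31, 'dfffdbc')
  21 → (26, 'eaebbdfffdbc')
  22 → (28, 'ebbdfffdbc')
  23 → (17, 'ecbefffcfeaebbdfffdbc')
  24 → (9, 'eddccagdecbefffcfeaebbdfffdbc')
  25 → (7, 'ededdccagdecbefffcfeaebbdfffdbc')
  26 → (20, 'efffcfeaebbdfffdbc')
  27 → (0, 'fafbcafededdccagdecbefffcfeaebbdfffdbc')
  28 → (2, 'fbcafededdccagdecbefffcfeaebbdfffdbc')
  29 → (23, 'fcfeaebbdfffdbc')
  30 → (34, 'fdbc')
  31 → (25, 'feaebbdfffdbc')
  32 → (6, 'fededdccagdecbefffcfeaebbdfffdbc')
  33 → (22, 'ffcfeaebbdfffdbc')
  34 → (33, 'ffdbc')
  35 → (21, 'fffcfeaebbdfffdbc')
  36 → (32, 'fffdbc')
  37 → (15, 'gdecbefffcfeaebbdfffdbc')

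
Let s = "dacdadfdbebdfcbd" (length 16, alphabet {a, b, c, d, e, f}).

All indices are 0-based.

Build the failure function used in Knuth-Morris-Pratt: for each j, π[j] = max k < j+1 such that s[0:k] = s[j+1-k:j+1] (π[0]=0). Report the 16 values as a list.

π[0] = 0
j=1 s[j]='a': π[1]=0 (border '')
j=2 s[j]='c': π[2]=0 (border '')
j=3 s[j]='d': π[3]=1 (border 'd')
j=4 s[j]='a': π[4]=2 (border 'da')
j=5 s[j]='d': k: 2→0; π[5]=1 (border 'd')
j=6 s[j]='f': k: 1→0; π[6]=0 (border '')
j=7 s[j]='d': π[7]=1 (border 'd')
j=8 s[j]='b': k: 1→0; π[8]=0 (border '')
j=9 s[j]='e': π[9]=0 (border '')
j=10 s[j]='b': π[10]=0 (border '')
j=11 s[j]='d': π[11]=1 (border 'd')
j=12 s[j]='f': k: 1→0; π[12]=0 (border '')
j=13 s[j]='c': π[13]=0 (border '')
j=14 s[j]='b': π[14]=0 (border '')
j=15 s[j]='d': π[15]=1 (border 'd')

[0, 0, 0, 1, 2, 1, 0, 1, 0, 0, 0, 1, 0, 0, 0, 1]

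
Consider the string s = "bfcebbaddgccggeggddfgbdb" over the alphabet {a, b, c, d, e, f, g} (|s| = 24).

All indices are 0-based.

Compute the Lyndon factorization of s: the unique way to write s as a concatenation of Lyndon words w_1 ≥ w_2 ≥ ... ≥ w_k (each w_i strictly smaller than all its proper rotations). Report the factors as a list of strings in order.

["bfce", "b", "b", "addgccggeggddfgbdb"]

emit factor 1: 'bfce' (i=0, period=4)
emit factor 2: 'b' (i=4, period=1)
emit factor 3: 'b' (i=5, period=1)
emit factor 4: 'addgccggeggddfgbdb' (i=6, period=18)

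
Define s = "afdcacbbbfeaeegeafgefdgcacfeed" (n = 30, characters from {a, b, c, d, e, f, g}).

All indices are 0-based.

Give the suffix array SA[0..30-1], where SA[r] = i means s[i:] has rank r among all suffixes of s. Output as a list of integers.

sorted suffixes:
  #0 SA[0]=4  'acbbbfeaeegeafgefdgcacfeed'
  #1 SA[1]=24  'acfeed'
  #2 SA[2]=11  'aeegeafgefdgcacfeed'
  #3 SA[3]=0  'afdcacbbbfeaeegeafgefdgcacfeed'
  #4 SA[4]=16  'afgefdgcacfeed'
  #5 SA[5]=6  'bbbfeaeegeafgefdgcacfeed'
  #6 SA[6]=7  'bbfeaeegeafgefdgcacfeed'
  #7 SA[7]=8  'bfeaeegeafgefdgcacfeed'
  #8 SA[8]=3  'cacbbbfeaeegeafgefdgcacfeed'
  #9 SA[9]=23  'cacfeed'
  #10 SA[10]=5  'cbbbfeaeegeafgefdgcacfeed'
  #11 SA[11]=25  'cfeed'
  #12 SA[12]=29  'd'
  #13 SA[13]=2  'dcacbbbfeaeegeafgefdgcacfeed'
  #14 SA[14]=21  'dgcacfeed'
  #15 SA[15]=10  'eaeegeafgefdgcacfeed'
  #16 SA[16]=15  'eafgefdgcacfeed'
  #17 SA[17]=28  'ed'
  #18 SA[18]=27  'eed'
  #19 SA[19]=12  'eegeafgefdgcacfeed'
  #20 SA[20]=19  'efdgcacfeed'
  #21 SA[21]=13  'egeafgefdgcacfeed'
  #22 SA[22]=1  'fdcacbbbfeaeegeafgefdgcacfeed'
  #23 SA[23]=20  'fdgcacfeed'
  #24 SA[24]=9  'feaeegeafgefdgcacfeed'
  #25 SA[25]=26  'feed'
  #26 SA[26]=17  'fgefdgcacfeed'
  #27 SA[27]=22  'gcacfeed'
  #28 SA[28]=14  'geafgefdgcacfeed'
  #29 SA[29]=18  'gefdgcacfeed'

[4, 24, 11, 0, 16, 6, 7, 8, 3, 23, 5, 25, 29, 2, 21, 10, 15, 28, 27, 12, 19, 13, 1, 20, 9, 26, 17, 22, 14, 18]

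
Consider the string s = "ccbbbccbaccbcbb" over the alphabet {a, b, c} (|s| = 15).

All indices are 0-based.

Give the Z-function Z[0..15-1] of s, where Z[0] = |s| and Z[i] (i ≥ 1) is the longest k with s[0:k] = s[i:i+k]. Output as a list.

[15, 1, 0, 0, 0, 3, 1, 0, 0, 3, 1, 0, 1, 0, 0]

Z[0]=15
i=1: outside box; Z[1]=1 grow→box=[1,2)
i=2: outside box; Z[2]=0
i=3: outside box; Z[3]=0
i=4: outside box; Z[4]=0
i=5: outside box; Z[5]=3 grow→box=[5,8)
i=6: min(r-i=2, Z[1]=1)=1; Z[6]=1
i=7: min(r-i=1, Z[2]=0)=0; Z[7]=0
i=8: outside box; Z[8]=0
i=9: outside box; Z[9]=3 grow→box=[9,12)
i=10: min(r-i=2, Z[1]=1)=1; Z[10]=1
i=11: min(r-i=1, Z[2]=0)=0; Z[11]=0
i=12: outside box; Z[12]=1 grow→box=[12,13)
i=13: outside box; Z[13]=0
i=14: outside box; Z[14]=0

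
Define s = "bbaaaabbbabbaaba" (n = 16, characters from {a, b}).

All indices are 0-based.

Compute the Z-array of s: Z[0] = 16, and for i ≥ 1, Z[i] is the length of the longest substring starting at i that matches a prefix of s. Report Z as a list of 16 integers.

[16, 1, 0, 0, 0, 0, 2, 3, 1, 0, 4, 1, 0, 0, 1, 0]

Z[0]=16
i=1: i≥r, start 0; Z[1]=1 scan→box=[1,2)
i=2: i≥r, start 0; Z[2]=0
i=3: i≥r, start 0; Z[3]=0
i=4: i≥r, start 0; Z[4]=0
i=5: i≥r, start 0; Z[5]=0
i=6: i≥r, start 0; Z[6]=2 scan→box=[6,8)
i=7: min(r-i=1, Z[1]=1)=1; Z[7]=3 scan→box=[7,10)
i=8: min(r-i=2, Z[1]=1)=1; Z[8]=1
i=9: min(r-i=1, Z[2]=0)=0; Z[9]=0
i=10: i≥r, start 0; Z[10]=4 scan→box=[10,14)
i=11: min(r-i=3, Z[1]=1)=1; Z[11]=1
i=12: min(r-i=2, Z[2]=0)=0; Z[12]=0
i=13: min(r-i=1, Z[3]=0)=0; Z[13]=0
i=14: i≥r, start 0; Z[14]=1 scan→box=[14,15)
i=15: i≥r, start 0; Z[15]=0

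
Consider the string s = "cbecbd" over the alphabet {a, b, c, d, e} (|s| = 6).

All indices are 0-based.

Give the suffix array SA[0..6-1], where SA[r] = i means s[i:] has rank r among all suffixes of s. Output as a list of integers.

sorted suffixes:
  #0 SA[0]=4  'bd'
  #1 SA[1]=1  'becbd'
  #2 SA[2]=3  'cbd'
  #3 SA[3]=0  'cbecbd'
  #4 SA[4]=5  'd'
  #5 SA[5]=2  'ecbd'

[4, 1, 3, 0, 5, 2]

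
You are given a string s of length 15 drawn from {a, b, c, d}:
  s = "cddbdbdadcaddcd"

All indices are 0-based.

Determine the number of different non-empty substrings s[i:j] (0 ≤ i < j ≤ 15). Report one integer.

102

rank→(start, suffix):
  0 → (7, 'adcaddcd')
  1 → (10, 'addcd')
  2 → (5, 'bdadcaddcd')
  3 → (3, 'bdbdadcaddcd')
  4 → (9, 'caddcd')
  5 → (13, 'cd')
  6 → (0, 'cddbdbdadcaddcd')
  7 → (14, 'd')
  8 → (6, 'dadcaddcd')
  9 → (4, 'dbdadcaddcd')
  10 → (2, 'dbdbdadcaddcd')
  11 → (8, 'dcaddcd')
  12 → (12, 'dcd')
  13 → (1, 'ddbdbdadcaddcd')
  14 → (11, 'ddcd')

SA = [7, 10, 5, 3, 9, 13, 0, 14, 6, 4, 2, 8, 12, 1, 11]
[i] adj suffixes → lcp
  [1] 7/10 → 2 ('ad')
  [2] 10/5 → 0 ('')
  [3] 5/3 → 2 ('bd')
  [4] 3/9 → 0 ('')
  [5] 9/13 → 1 ('c')
  [6] 13/0 → 2 ('cd')
  [7] 0/14 → 0 ('')
  [8] 14/6 → 1 ('d')
  [9] 6/4 → 1 ('d')
  [10] 4/2 → 3 ('dbd')
  [11] 2/8 → 1 ('d')
  [12] 8/12 → 2 ('dc')
  [13] 12/1 → 1 ('d')
  [14] 1/11 → 2 ('dd')

n(n+1)/2 = 15·16/2 = 120
Σ LCP = 0 + 2 + 0 + 2 + 0 + 1 + 2 + 0 + 1 + 1 + 3 + 1 + 2 + 1 + 2 = 18
distinct = 120 − 18 = 102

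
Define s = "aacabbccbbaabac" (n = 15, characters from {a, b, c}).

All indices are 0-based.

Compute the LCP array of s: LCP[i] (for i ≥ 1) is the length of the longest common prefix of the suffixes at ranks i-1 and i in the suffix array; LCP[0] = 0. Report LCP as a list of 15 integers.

[0, 2, 1, 2, 1, 2, 0, 2, 1, 2, 1, 0, 1, 1, 1]

rank→(start, suffix):
  0 → (10, 'aabac')
  1 → (0, 'aacabbccbbaabac')
  2 → (11, 'abac')
  3 → (3, 'abbccbbaabac')
  4 → (13, 'ac')
  5 → (1, 'acabbccbbaabac')
  6 → (9, 'baabac')
  7 → (12, 'bac')
  8 → (8, 'bbaabac')
  9 → (4, 'bbccbbaabac')
  10 → (5, 'bccbbaabac')
  11 → (14, 'c')
  12 → (2, 'cabbccbbaabac')
  13 → (7, 'cbbaabac')
  14 → (6, 'ccbbaabac')

SA = [10, 0, 11, 3, 13, 1, 9, 12, 8, 4, 5, 14, 2, 7, 6]
[i] adj suffixes → lcp
  [1] 10/0 → 2 ('aa')
  [2] 0/11 → 1 ('a')
  [3] 11/3 → 2 ('ab')
  [4] 3/13 → 1 ('a')
  [5] 13/1 → 2 ('ac')
  [6] 1/9 → 0 ('')
  [7] 9/12 → 2 ('ba')
  [8] 12/8 → 1 ('b')
  [9] 8/4 → 2 ('bb')
  [10] 4/5 → 1 ('b')
  [11] 5/14 → 0 ('')
  [12] 14/2 → 1 ('c')
  [13] 2/7 → 1 ('c')
  [14] 7/6 → 1 ('c')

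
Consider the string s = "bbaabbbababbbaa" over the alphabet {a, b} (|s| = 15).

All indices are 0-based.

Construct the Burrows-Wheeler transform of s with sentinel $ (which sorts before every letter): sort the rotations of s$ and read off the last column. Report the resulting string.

rank  rotation          last
    0  $bbaabbbababbbaa  a
    1  a$bbaabbbababbba  a
    2  aa$bbaabbbababbb  b
    3  aabbbababbbaa$bb  b
    4  ababbbaa$bbaabbb  b
    5  abbbaa$bbaabbbab  b
    6  abbbababbbaa$bba  a
    7  baa$bbaabbbababb  b
    8  baabbbababbbaa$b  b
    9  bababbbaa$bbaabb  b
   10  babbbaa$bbaabbba  a
   11  bbaa$bbaabbbabab  b
   12  bbaabbbababbbaa$  $
   13  bbababbbaa$bbaab  b
   14  bbbaa$bbaabbbaba  a
   15  bbbababbbaa$bbaa  a

aabbbbabbbab$baa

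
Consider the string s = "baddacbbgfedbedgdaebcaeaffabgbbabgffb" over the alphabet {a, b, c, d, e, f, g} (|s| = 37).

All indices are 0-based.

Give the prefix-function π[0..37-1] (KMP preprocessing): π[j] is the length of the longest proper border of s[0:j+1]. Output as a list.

π[0] = 0
j=1 s[j]='a': π[1]=0 (border '')
j=2 s[j]='d': π[2]=0 (border '')
j=3 s[j]='d': π[3]=0 (border '')
j=4 s[j]='a': π[4]=0 (border '')
j=5 s[j]='c': π[5]=0 (border '')
j=6 s[j]='b': π[6]=1 (border 'b')
j=7 s[j]='b': k: 1→0; π[7]=1 (border 'b')
j=8 s[j]='g': k: 1→0; π[8]=0 (border '')
j=9 s[j]='f': π[9]=0 (border '')
j=10 s[j]='e': π[10]=0 (border '')
j=11 s[j]='d': π[11]=0 (border '')
j=12 s[j]='b': π[12]=1 (border 'b')
j=13 s[j]='e': k: 1→0; π[13]=0 (border '')
j=14 s[j]='d': π[14]=0 (border '')
j=15 s[j]='g': π[15]=0 (border '')
j=16 s[j]='d': π[16]=0 (border '')
j=17 s[j]='a': π[17]=0 (border '')
j=18 s[j]='e': π[18]=0 (border '')
j=19 s[j]='b': π[19]=1 (border 'b')
j=20 s[j]='c': k: 1→0; π[20]=0 (border '')
j=21 s[j]='a': π[21]=0 (border '')
j=22 s[j]='e': π[22]=0 (border '')
j=23 s[j]='a': π[23]=0 (border '')
j=24 s[j]='f': π[24]=0 (border '')
j=25 s[j]='f': π[25]=0 (border '')
j=26 s[j]='a': π[26]=0 (border '')
j=27 s[j]='b': π[27]=1 (border 'b')
j=28 s[j]='g': k: 1→0; π[28]=0 (border '')
j=29 s[j]='b': π[29]=1 (border 'b')
j=30 s[j]='b': k: 1→0; π[30]=1 (border 'b')
j=31 s[j]='a': π[31]=2 (border 'ba')
j=32 s[j]='b': k: 2→0; π[32]=1 (border 'b')
j=33 s[j]='g': k: 1→0; π[33]=0 (border '')
j=34 s[j]='f': π[34]=0 (border '')
j=35 s[j]='f': π[35]=0 (border '')
j=36 s[j]='b': π[36]=1 (border 'b')

[0, 0, 0, 0, 0, 0, 1, 1, 0, 0, 0, 0, 1, 0, 0, 0, 0, 0, 0, 1, 0, 0, 0, 0, 0, 0, 0, 1, 0, 1, 1, 2, 1, 0, 0, 0, 1]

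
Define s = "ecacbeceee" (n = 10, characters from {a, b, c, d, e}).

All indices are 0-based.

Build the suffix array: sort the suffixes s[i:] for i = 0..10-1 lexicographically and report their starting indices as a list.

[2, 4, 1, 3, 6, 9, 0, 5, 8, 7]

rank→(start, suffix):
  0 → (2, 'acbeceee')
  1 → (4, 'beceee')
  2 → (1, 'cacbeceee')
  3 → (3, 'cbeceee')
  4 → (6, 'ceee')
  5 → (9, 'e')
  6 → (0, 'ecacbeceee')
  7 → (5, 'eceee')
  8 → (8, 'ee')
  9 → (7, 'eee')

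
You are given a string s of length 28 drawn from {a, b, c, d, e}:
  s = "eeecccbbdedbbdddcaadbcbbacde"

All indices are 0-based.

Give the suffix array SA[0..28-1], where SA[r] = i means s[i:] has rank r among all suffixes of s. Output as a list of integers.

[17, 24, 18, 23, 22, 11, 6, 20, 12, 7, 16, 21, 5, 4, 3, 25, 10, 19, 15, 14, 13, 26, 8, 27, 2, 9, 1, 0]

sorted suffixes:
  #0 SA[0]=17  'aadbcbbacde'
  #1 SA[1]=24  'acde'
  #2 SA[2]=18  'adbcbbacde'
  #3 SA[3]=23  'bacde'
  #4 SA[4]=22  'bbacde'
  #5 SA[5]=11  'bbdddcaadbcbbacde'
  #6 SA[6]=6  'bbdedbbdddcaadbcbbacde'
  #7 SA[7]=20  'bcbbacde'
  #8 SA[8]=12  'bdddcaadbcbbacde'
  #9 SA[9]=7  'bdedbbdddcaadbcbbacde'
  #10 SA[10]=16  'caadbcbbacde'
  #11 SA[11]=21  'cbbacde'
  #12 SA[12]=5  'cbbdedbbdddcaadbcbbacde'
  #13 SA[13]=4  'ccbbdedbbdddcaadbcbbacde'
  #14 SA[14]=3  'cccbbdedbbdddcaadbcbbacde'
  #15 SA[15]=25  'cde'
  #16 SA[16]=10  'dbbdddcaadbcbbacde'
  #17 SA[17]=19  'dbcbbacde'
  #18 SA[18]=15  'dcaadbcbbacde'
  #19 SA[19]=14  'ddcaadbcbbacde'
  #20 SA[20]=13  'dddcaadbcbbacde'
  #21 SA[21]=26  'de'
  #22 SA[22]=8  'dedbbdddcaadbcbbacde'
  #23 SA[23]=27  'e'
  #24 SA[24]=2  'ecccbbdedbbdddcaadbcbbacde'
  #25 SA[25]=9  'edbbdddcaadbcbbacde'
  #26 SA[26]=1  'eecccbbdedbbdddcaadbcbbacde'
  #27 SA[27]=0  'eeecccbbdedbbdddcaadbcbbacde'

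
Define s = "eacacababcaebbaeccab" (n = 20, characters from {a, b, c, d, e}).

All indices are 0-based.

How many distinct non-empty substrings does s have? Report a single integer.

184

rank→(start, suffix):
  0 → (18, 'ab')
  1 → (5, 'ababcaebbaeccab')
  2 → (7, 'abcaebbaeccab')
  3 → (3, 'acababcaebbaeccab')
  4 → (1, 'acacababcaebbaeccab')
  5 → (10, 'aebbaeccab')
  6 → (14, 'aeccab')
  7 → (19, 'b')
  8 → (6, 'babcaebbaeccab')
  9 → (13, 'baeccab')
  10 → (12, 'bbaeccab')
  11 → (8, 'bcaebbaeccab')
  12 → (17, 'cab')
  13 → (4, 'cababcaebbaeccab')
  14 → (2, 'cacababcaebbaeccab')
  15 → (9, 'caebbaeccab')
  16 → (16, 'ccab')
  17 → (0, 'eacacababcaebbaeccab')
  18 → (11, 'ebbaeccab')
  19 → (15, 'eccab')

SA = [18, 5, 7, 3, 1, 10, 14, 19, 6, 13, 12, 8, 17, 4, 2, 9, 16, 0, 11, 15]
i: (SA[i-1],SA[i]) lcp shared
  1: (18,5) 2 'ab'
  2: (5,7) 2 'ab'
  3: (7,3) 1 'a'
  4: (3,1) 3 'aca'
  5: (1,10) 1 'a'
  6: (10,14) 2 'ae'
  7: (14,19) 0 ''
  8: (19,6) 1 'b'
  9: (6,13) 2 'ba'
  10: (13,12) 1 'b'
  11: (12,8) 1 'b'
  12: (8,17) 0 ''
  13: (17,4) 3 'cab'
  14: (4,2) 2 'ca'
  15: (2,9) 2 'ca'
  16: (9,16) 1 'c'
  17: (16,0) 0 ''
  18: (0,11) 1 'e'
  19: (11,15) 1 'e'

n(n+1)/2 = 20·21/2 = 210
Σ LCP = 0 + 2 + 2 + 1 + 3 + 1 + 2 + 0 + 1 + 2 + 1 + 1 + 0 + 3 + 2 + 2 + 1 + 0 + 1 + 1 = 26
distinct = 210 − 26 = 184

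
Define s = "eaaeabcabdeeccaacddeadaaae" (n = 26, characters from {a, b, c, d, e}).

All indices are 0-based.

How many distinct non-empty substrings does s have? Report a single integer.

sorted suffixes:
  #0 SA[0]=22  'aaae'
  #1 SA[1]=14  'aacddeadaaae'
  #2 SA[2]=23  'aae'
  #3 SA[3]=1  'aaeabcabdeeccaacddeadaaae'
  #4 SA[4]=4  'abcabdeeccaacddeadaaae'
  #5 SA[5]=7  'abdeeccaacddeadaaae'
  #6 SA[6]=15  'acddeadaaae'
  #7 SA[7]=20  'adaaae'
  #8 SA[8]=24  'ae'
  #9 SA[9]=2  'aeabcabdeeccaacddeadaaae'
  #10 SA[10]=5  'bcabdeeccaacddeadaaae'
  #11 SA[11]=8  'bdeeccaacddeadaaae'
  #12 SA[12]=13  'caacddeadaaae'
  #13 SA[13]=6  'cabdeeccaacddeadaaae'
  #14 SA[14]=12  'ccaacddeadaaae'
  #15 SA[15]=16  'cddeadaaae'
  #16 SA[16]=21  'daaae'
  #17 SA[17]=17  'ddeadaaae'
  #18 SA[18]=18  'deadaaae'
  #19 SA[19]=9  'deeccaacddeadaaae'
  #20 SA[20]=25  'e'
  #21 SA[21]=0  'eaaeabcabdeeccaacddeadaaae'
  #22 SA[22]=3  'eabcabdeeccaacddeadaaae'
  #23 SA[23]=19  'eadaaae'
  #24 SA[24]=11  'eccaacddeadaaae'
  #25 SA[25]=10  'eeccaacddeadaaae'

SA = [22, 14, 23, 1, 4, 7, 15, 20, 24, 2, 5, 8, 13, 6, 12, 16, 21, 17, 18, 9, 25, 0, 3, 19, 11, 10]
rank  pair      lcp
   1  s[22:],s[14:]  2  'aa'
   2  s[14:],s[23:]  2  'aa'
   3  s[23:],s[1:]  3  'aae'
   4  s[1:],s[4:]  1  'a'
   5  s[4:],s[7:]  2  'ab'
   6  s[7:],s[15:]  1  'a'
   7  s[15:],s[20:]  1  'a'
   8  s[20:],s[24:]  1  'a'
   9  s[24:],s[2:]  2  'ae'
  10  s[2:],s[5:]  0  ''
  11  s[5:],s[8:]  1  'b'
  12  s[8:],s[13:]  0  ''
  13  s[13:],s[6:]  2  'ca'
  14  s[6:],s[12:]  1  'c'
  15  s[12:],s[16:]  1  'c'
  16  s[16:],s[21:]  0  ''
  17  s[21:],s[17:]  1  'd'
  18  s[17:],s[18:]  1  'd'
  19  s[18:],s[9:]  2  'de'
  20  s[9:],s[25:]  0  ''
  21  s[25:],s[0:]  1  'e'
  22  s[0:],s[3:]  2  'ea'
  23  s[3:],s[19:]  2  'ea'
  24  s[19:],s[11:]  1  'e'
  25  s[11:],s[10:]  1  'e'

n(n+1)/2 = 26·27/2 = 351
Σ LCP = 0 + 2 + 2 + 3 + 1 + 2 + 1 + 1 + 1 + 2 + 0 + 1 + 0 + 2 + 1 + 1 + 0 + 1 + 1 + 2 + 0 + 1 + 2 + 2 + 1 + 1 = 31
distinct = 351 − 31 = 320

320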